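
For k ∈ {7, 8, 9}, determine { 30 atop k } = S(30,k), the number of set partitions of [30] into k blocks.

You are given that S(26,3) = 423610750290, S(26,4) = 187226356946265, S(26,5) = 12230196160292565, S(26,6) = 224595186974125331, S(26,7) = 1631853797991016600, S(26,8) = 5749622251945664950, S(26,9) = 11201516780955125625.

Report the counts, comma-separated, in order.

[27] T[27,4]:4*187226356946265+423610750290=749329038535350 · T[27,5]:5*12230196160292565+187226356946265=61338207158409090 · T[27,6]:6*224595186974125331+12230196160292565=1359801318005044551 · T[27,7]:7*1631853797991016600+224595186974125331=11647571772911241531 · T[27,8]:8*5749622251945664950+1631853797991016600=47628831813556336200 · T[27,9]:9*11201516780955125625+5749622251945664950=106563273280541795575
[28] T[28,5]:5*61338207158409090+749329038535350=307440364830580800 · T[28,6]:6*1359801318005044551+61338207158409090=8220146115188676396 · T[28,7]:7*11647571772911241531+1359801318005044551=82892803728383735268 · T[28,8]:8*47628831813556336200+11647571772911241531=392678226281361931131 · T[28,9]:9*106563273280541795575+47628831813556336200=1006698291338432496375
[29] T[29,6]:6*8220146115188676396+307440364830580800=49628317055962639176 · T[29,7]:7*82892803728383735268+8220146115188676396=588469772213874823272 · T[29,8]:8*392678226281361931131+82892803728383735268=3224318613979279184316 · T[29,9]:9*1006698291338432496375+392678226281361931131=9452962848327254398506
[30] T[30,7]:7*588469772213874823272+49628317055962639176=4168916722553086402080 · T[30,8]:8*3224318613979279184316+588469772213874823272=26383018684048108297800 · T[30,9]:9*9452962848327254398506+3224318613979279184316=88300984248924568770870
Read S(30,7) = 4168916722553086402080, S(30,8) = 26383018684048108297800, S(30,9) = 88300984248924568770870.

4168916722553086402080, 26383018684048108297800, 88300984248924568770870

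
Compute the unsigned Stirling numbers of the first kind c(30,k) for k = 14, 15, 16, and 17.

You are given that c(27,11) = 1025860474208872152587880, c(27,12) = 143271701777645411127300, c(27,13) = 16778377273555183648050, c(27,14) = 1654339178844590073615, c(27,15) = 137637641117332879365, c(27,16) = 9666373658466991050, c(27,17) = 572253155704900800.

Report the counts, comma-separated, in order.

88776380550648116217781890, 8459574446076318147830625, 691254538651580660999025, 48487623689430693038025

i=28: T(28,12)=1025860474208872152587880+27·143271701777645411127300=4894196422205298253024980 | T(28,13)=143271701777645411127300+27·16778377273555183648050=596287888163635369624650 | T(28,14)=16778377273555183648050+27·1654339178844590073615=61445535102359115635655 | T(28,15)=1654339178844590073615+27·137637641117332879365=5370555489012577816470 | T(28,16)=137637641117332879365+27·9666373658466991050=398629729895941637715 | T(28,17)=9666373658466991050+27·572253155704900800=25117208862499312650
i=29: T(29,13)=4894196422205298253024980+28·596287888163635369624650=21590257290787088602515180 | T(29,14)=596287888163635369624650+28·61445535102359115635655=2316762871029690607422990 | T(29,15)=61445535102359115635655+28·5370555489012577816470=211821088794711294496815 | T(29,16)=5370555489012577816470+28·398629729895941637715=16532187926098943672490 | T(29,17)=398629729895941637715+28·25117208862499312650=1101911578045922391915
i=30: T(30,14)=21590257290787088602515180+29·2316762871029690607422990=88776380550648116217781890 | T(30,15)=2316762871029690607422990+29·211821088794711294496815=8459574446076318147830625 | T(30,16)=211821088794711294496815+29·16532187926098943672490=691254538651580660999025 | T(30,17)=16532187926098943672490+29·1101911578045922391915=48487623689430693038025
Read c(30,14) = 88776380550648116217781890, c(30,15) = 8459574446076318147830625, c(30,16) = 691254538651580660999025, c(30,17) = 48487623689430693038025.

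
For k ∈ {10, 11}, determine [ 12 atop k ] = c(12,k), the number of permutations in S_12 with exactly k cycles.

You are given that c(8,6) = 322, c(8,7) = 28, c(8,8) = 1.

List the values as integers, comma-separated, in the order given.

row 9: T[9][7]=8·28+322=546  T[9][8]=8·1+28=36  T[9][9]=8·0+1=1
row 10: T[10][8]=9·36+546=870  T[10][9]=9·1+36=45  T[10][10]=9·0+1=1
row 11: T[11][9]=10·45+870=1320  T[11][10]=10·1+45=55  T[11][11]=10·0+1=1
row 12: T[12][10]=11·55+1320=1925  T[12][11]=11·1+55=66
Read c(12,10) = 1925, c(12,11) = 66.

1925, 66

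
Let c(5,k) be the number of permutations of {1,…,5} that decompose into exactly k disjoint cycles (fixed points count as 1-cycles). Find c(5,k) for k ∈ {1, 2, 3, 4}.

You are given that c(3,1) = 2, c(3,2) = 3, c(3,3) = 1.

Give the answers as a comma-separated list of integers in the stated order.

@4  (4,1):2·3+0→6, (4,2):3·3+2→11, (4,3):1·3+3→6, (4,4):0·3+1→1
@5  (5,1):6·4+0→24, (5,2):11·4+6→50, (5,3):6·4+11→35, (5,4):1·4+6→10
Read c(5,1) = 24, c(5,2) = 50, c(5,3) = 35, c(5,4) = 10.

24, 50, 35, 10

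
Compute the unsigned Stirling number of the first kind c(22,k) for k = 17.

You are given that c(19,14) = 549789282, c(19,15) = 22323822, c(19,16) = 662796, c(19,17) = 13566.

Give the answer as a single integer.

@20  (20,15):22323822·19+549789282→973941900, (20,16):662796·19+22323822→34916946, (20,17):13566·19+662796→920550
@21  (21,16):34916946·20+973941900→1672280820, (21,17):920550·20+34916946→53327946
@22  (22,17):53327946·21+1672280820→2792167686
Read c(22,17) = 2792167686.

2792167686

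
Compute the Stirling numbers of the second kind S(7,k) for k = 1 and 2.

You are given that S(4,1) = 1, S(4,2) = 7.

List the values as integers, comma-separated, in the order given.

1, 63

row 5: T[5][1]=1·1+0=1  T[5][2]=2·7+1=15
row 6: T[6][1]=1·1+0=1  T[6][2]=2·15+1=31
row 7: T[7][1]=1·1+0=1  T[7][2]=2·31+1=63
Read S(7,1) = 1, S(7,2) = 63.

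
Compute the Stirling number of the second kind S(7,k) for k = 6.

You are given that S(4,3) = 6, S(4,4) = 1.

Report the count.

row 5: T[5][4]=4·1+6=10  T[5][5]=5·0+1=1
row 6: T[6][5]=5·1+10=15  T[6][6]=6·0+1=1
row 7: T[7][6]=6·1+15=21
Read S(7,6) = 21.

21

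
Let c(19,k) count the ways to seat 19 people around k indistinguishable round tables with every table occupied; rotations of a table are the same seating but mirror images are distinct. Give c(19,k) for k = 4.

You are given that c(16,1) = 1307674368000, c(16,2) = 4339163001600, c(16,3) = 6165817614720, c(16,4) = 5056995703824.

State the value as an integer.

30321254007719424

i=17: T(17,2)=1307674368000+16·4339163001600=70734282393600 | T(17,3)=4339163001600+16·6165817614720=102992244837120 | T(17,4)=6165817614720+16·5056995703824=87077748875904
i=18: T(18,3)=70734282393600+17·102992244837120=1821602444624640 | T(18,4)=102992244837120+17·87077748875904=1583313975727488
i=19: T(19,4)=1821602444624640+18·1583313975727488=30321254007719424
Read c(19,4) = 30321254007719424.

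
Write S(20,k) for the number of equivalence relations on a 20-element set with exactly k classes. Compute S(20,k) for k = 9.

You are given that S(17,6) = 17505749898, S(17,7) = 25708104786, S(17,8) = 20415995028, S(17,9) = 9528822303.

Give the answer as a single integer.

row 18: T[18][7]=7·25708104786+17505749898=197462483400  T[18][8]=8·20415995028+25708104786=189036065010  T[18][9]=9·9528822303+20415995028=106175395755
row 19: T[19][8]=8·189036065010+197462483400=1709751003480  T[19][9]=9·106175395755+189036065010=1144614626805
row 20: T[20][9]=9·1144614626805+1709751003480=12011282644725
Read S(20,9) = 12011282644725.

12011282644725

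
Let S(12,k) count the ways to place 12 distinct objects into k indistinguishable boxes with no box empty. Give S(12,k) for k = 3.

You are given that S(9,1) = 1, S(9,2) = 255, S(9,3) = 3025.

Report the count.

86526

r10: T_10,1=1×1+0=1; T_10,2=2×255+1=511; T_10,3=3×3025+255=9330
r11: T_11,2=2×511+1=1023; T_11,3=3×9330+511=28501
r12: T_12,3=3×28501+1023=86526
Read S(12,3) = 86526.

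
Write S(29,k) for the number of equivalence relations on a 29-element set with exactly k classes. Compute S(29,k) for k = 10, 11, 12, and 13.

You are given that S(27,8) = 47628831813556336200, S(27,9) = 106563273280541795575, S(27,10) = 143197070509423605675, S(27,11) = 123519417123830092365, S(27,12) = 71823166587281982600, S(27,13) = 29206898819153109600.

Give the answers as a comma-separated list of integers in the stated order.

16392038075086211019625, 18059551225961878690915, 13326679652926121224470, 6855064482242755179765

row 28: T[28][9]=9·106563273280541795575+47628831813556336200=1006698291338432496375  T[28][10]=10·143197070509423605675+106563273280541795575=1538533978374777852325  T[28][11]=11·123519417123830092365+143197070509423605675=1501910658871554621690  T[28][12]=12·71823166587281982600+123519417123830092365=985397416171213883565  T[28][13]=13·29206898819153109600+71823166587281982600=451512851236272407400
row 29: T[29][10]=10·1538533978374777852325+1006698291338432496375=16392038075086211019625  T[29][11]=11·1501910658871554621690+1538533978374777852325=18059551225961878690915  T[29][12]=12·985397416171213883565+1501910658871554621690=13326679652926121224470  T[29][13]=13·451512851236272407400+985397416171213883565=6855064482242755179765
Read S(29,10) = 16392038075086211019625, S(29,11) = 18059551225961878690915, S(29,12) = 13326679652926121224470, S(29,13) = 6855064482242755179765.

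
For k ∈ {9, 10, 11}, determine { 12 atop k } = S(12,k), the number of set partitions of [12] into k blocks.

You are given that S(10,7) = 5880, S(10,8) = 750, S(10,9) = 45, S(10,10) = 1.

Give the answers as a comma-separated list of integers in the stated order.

row 11: T[11][8]=8·750+5880=11880  T[11][9]=9·45+750=1155  T[11][10]=10·1+45=55  T[11][11]=11·0+1=1
row 12: T[12][9]=9·1155+11880=22275  T[12][10]=10·55+1155=1705  T[12][11]=11·1+55=66
Read S(12,9) = 22275, S(12,10) = 1705, S(12,11) = 66.

22275, 1705, 66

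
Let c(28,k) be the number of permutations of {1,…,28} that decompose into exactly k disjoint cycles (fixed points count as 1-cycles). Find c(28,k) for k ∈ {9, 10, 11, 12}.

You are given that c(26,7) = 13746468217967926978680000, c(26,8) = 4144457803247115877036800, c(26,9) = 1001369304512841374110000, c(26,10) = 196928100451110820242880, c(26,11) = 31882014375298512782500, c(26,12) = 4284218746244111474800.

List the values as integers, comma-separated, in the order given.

[27] T[27,8]:26*4144457803247115877036800+13746468217967926978680000=121502371102392939781636800 · T[27,9]:26*1001369304512841374110000+4144457803247115877036800=30180059720580991603896800 · T[27,10]:26*196928100451110820242880+1001369304512841374110000=6121499916241722700424880 · T[27,11]:26*31882014375298512782500+196928100451110820242880=1025860474208872152587880 · T[27,12]:26*4284218746244111474800+31882014375298512782500=143271701777645411127300
[28] T[28,9]:27*30180059720580991603896800+121502371102392939781636800=936363983558079713086850400 · T[28,10]:27*6121499916241722700424880+30180059720580991603896800=195460557459107504515368560 · T[28,11]:27*1025860474208872152587880+6121499916241722700424880=33819732719881270820297640 · T[28,12]:27*143271701777645411127300+1025860474208872152587880=4894196422205298253024980
Read c(28,9) = 936363983558079713086850400, c(28,10) = 195460557459107504515368560, c(28,11) = 33819732719881270820297640, c(28,12) = 4894196422205298253024980.

936363983558079713086850400, 195460557459107504515368560, 33819732719881270820297640, 4894196422205298253024980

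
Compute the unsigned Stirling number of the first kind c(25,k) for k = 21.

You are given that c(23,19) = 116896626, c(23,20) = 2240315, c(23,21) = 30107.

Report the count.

238810495

i=24: T(24,20)=116896626+23·2240315=168423871 | T(24,21)=2240315+23·30107=2932776
i=25: T(25,21)=168423871+24·2932776=238810495
Read c(25,21) = 238810495.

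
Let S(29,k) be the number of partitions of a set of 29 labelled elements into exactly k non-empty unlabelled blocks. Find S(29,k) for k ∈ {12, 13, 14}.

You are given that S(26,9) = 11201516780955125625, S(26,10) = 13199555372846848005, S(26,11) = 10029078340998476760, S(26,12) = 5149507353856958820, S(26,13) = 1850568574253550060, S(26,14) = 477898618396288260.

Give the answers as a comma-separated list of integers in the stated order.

13326679652926121224470, 6855064482242755179765, 2534474684137526739000

row 27: T[27][10]=10·13199555372846848005+11201516780955125625=143197070509423605675  T[27][11]=11·10029078340998476760+13199555372846848005=123519417123830092365  T[27][12]=12·5149507353856958820+10029078340998476760=71823166587281982600  T[27][13]=13·1850568574253550060+5149507353856958820=29206898819153109600  T[27][14]=14·477898618396288260+1850568574253550060=8541149231801585700
row 28: T[28][11]=11·123519417123830092365+143197070509423605675=1501910658871554621690  T[28][12]=12·71823166587281982600+123519417123830092365=985397416171213883565  T[28][13]=13·29206898819153109600+71823166587281982600=451512851236272407400  T[28][14]=14·8541149231801585700+29206898819153109600=148782988064375309400
row 29: T[29][12]=12·985397416171213883565+1501910658871554621690=13326679652926121224470  T[29][13]=13·451512851236272407400+985397416171213883565=6855064482242755179765  T[29][14]=14·148782988064375309400+451512851236272407400=2534474684137526739000
Read S(29,12) = 13326679652926121224470, S(29,13) = 6855064482242755179765, S(29,14) = 2534474684137526739000.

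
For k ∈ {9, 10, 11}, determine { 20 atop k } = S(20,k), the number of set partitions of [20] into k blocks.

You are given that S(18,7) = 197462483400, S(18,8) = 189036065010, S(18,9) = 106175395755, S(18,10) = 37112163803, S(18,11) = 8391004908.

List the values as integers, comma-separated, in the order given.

@19  (19,8):189036065010·8+197462483400→1709751003480, (19,9):106175395755·9+189036065010→1144614626805, (19,10):37112163803·10+106175395755→477297033785, (19,11):8391004908·11+37112163803→129413217791
@20  (20,9):1144614626805·9+1709751003480→12011282644725, (20,10):477297033785·10+1144614626805→5917584964655, (20,11):129413217791·11+477297033785→1900842429486
Read S(20,9) = 12011282644725, S(20,10) = 5917584964655, S(20,11) = 1900842429486.

12011282644725, 5917584964655, 1900842429486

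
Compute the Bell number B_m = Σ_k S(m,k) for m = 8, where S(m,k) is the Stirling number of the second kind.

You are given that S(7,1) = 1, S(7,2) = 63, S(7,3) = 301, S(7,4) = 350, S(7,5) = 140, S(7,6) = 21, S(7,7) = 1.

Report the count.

4140

i=8: T(8,1)=0+1·1=1 | T(8,2)=1+2·63=127 | T(8,3)=63+3·301=966 | T(8,4)=301+4·350=1701 | T(8,5)=350+5·140=1050 | T(8,6)=140+6·21=266 | T(8,7)=21+7·1=28 | T(8,8)=1+8·0=1
B_8 = ΣS(8,k) = 1+127+966+1701+1050+266+28+1 = 4140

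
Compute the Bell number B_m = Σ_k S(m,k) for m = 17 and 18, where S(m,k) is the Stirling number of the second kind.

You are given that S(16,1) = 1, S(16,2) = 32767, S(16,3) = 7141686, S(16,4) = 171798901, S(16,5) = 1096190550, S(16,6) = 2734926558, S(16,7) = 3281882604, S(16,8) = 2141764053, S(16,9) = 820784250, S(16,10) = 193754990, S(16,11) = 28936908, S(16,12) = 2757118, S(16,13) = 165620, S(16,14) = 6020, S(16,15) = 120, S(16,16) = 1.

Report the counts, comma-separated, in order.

r17: T_17,1=1×1+0=1; T_17,2=2×32767+1=65535; T_17,3=3×7141686+32767=21457825; T_17,4=4×171798901+7141686=694337290; T_17,5=5×1096190550+171798901=5652751651; T_17,6=6×2734926558+1096190550=17505749898; T_17,7=7×3281882604+2734926558=25708104786; T_17,8=8×2141764053+3281882604=20415995028; T_17,9=9×820784250+2141764053=9528822303; T_17,10=10×193754990+820784250=2758334150; T_17,11=11×28936908+193754990=512060978; T_17,12=12×2757118+28936908=62022324; T_17,13=13×165620+2757118=4910178; T_17,14=14×6020+165620=249900; T_17,15=15×120+6020=7820; T_17,16=16×1+120=136; T_17,17=17×0+1=1
r18: T_18,1=1×1+0=1; T_18,2=2×65535+1=131071; T_18,3=3×21457825+65535=64439010; T_18,4=4×694337290+21457825=2798806985; T_18,5=5×5652751651+694337290=28958095545; T_18,6=6×17505749898+5652751651=110687251039; T_18,7=7×25708104786+17505749898=197462483400; T_18,8=8×20415995028+25708104786=189036065010; T_18,9=9×9528822303+20415995028=106175395755; T_18,10=10×2758334150+9528822303=37112163803; T_18,11=11×512060978+2758334150=8391004908; T_18,12=12×62022324+512060978=1256328866; T_18,13=13×4910178+62022324=125854638; T_18,14=14×249900+4910178=8408778; T_18,15=15×7820+249900=367200; T_18,16=16×136+7820=9996; T_18,17=17×1+136=153; T_18,18=18×0+1=1
B_17 = ΣS(17,k) = 1+65535+21457825+694337290+5652751651+17505749898+25708104786+20415995028+9528822303+2758334150+512060978+62022324+4910178+249900+7820+136+1 = 82864869804
B_18 = ΣS(18,k) = 1+131071+64439010+2798806985+28958095545+110687251039+197462483400+189036065010+106175395755+37112163803+8391004908+1256328866+125854638+8408778+367200+9996+153+1 = 682076806159

82864869804, 682076806159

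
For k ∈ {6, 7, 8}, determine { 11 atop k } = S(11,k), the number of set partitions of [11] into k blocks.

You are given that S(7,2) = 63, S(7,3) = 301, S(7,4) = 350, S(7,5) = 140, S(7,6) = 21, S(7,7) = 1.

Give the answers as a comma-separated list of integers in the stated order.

179487, 63987, 11880

r8: T_8,3=3×301+63=966; T_8,4=4×350+301=1701; T_8,5=5×140+350=1050; T_8,6=6×21+140=266; T_8,7=7×1+21=28; T_8,8=8×0+1=1
r9: T_9,4=4×1701+966=7770; T_9,5=5×1050+1701=6951; T_9,6=6×266+1050=2646; T_9,7=7×28+266=462; T_9,8=8×1+28=36
r10: T_10,5=5×6951+7770=42525; T_10,6=6×2646+6951=22827; T_10,7=7×462+2646=5880; T_10,8=8×36+462=750
r11: T_11,6=6×22827+42525=179487; T_11,7=7×5880+22827=63987; T_11,8=8×750+5880=11880
Read S(11,6) = 179487, S(11,7) = 63987, S(11,8) = 11880.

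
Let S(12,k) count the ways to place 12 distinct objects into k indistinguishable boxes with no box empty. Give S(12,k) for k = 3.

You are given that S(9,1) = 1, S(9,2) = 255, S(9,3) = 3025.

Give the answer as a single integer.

86526

r10: T_10,1=1×1+0=1; T_10,2=2×255+1=511; T_10,3=3×3025+255=9330
r11: T_11,2=2×511+1=1023; T_11,3=3×9330+511=28501
r12: T_12,3=3×28501+1023=86526
Read S(12,3) = 86526.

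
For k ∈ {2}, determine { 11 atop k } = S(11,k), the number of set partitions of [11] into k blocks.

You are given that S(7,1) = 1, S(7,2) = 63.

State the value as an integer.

i=8: T(8,1)=0+1·1=1 | T(8,2)=1+2·63=127
i=9: T(9,1)=0+1·1=1 | T(9,2)=1+2·127=255
i=10: T(10,1)=0+1·1=1 | T(10,2)=1+2·255=511
i=11: T(11,2)=1+2·511=1023
Read S(11,2) = 1023.

1023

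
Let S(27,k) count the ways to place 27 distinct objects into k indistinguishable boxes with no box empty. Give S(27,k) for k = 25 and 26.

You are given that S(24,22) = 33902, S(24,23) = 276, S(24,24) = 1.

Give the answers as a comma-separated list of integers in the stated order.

row 25: T[25][23]=23·276+33902=40250  T[25][24]=24·1+276=300  T[25][25]=25·0+1=1
row 26: T[26][24]=24·300+40250=47450  T[26][25]=25·1+300=325  T[26][26]=26·0+1=1
row 27: T[27][25]=25·325+47450=55575  T[27][26]=26·1+325=351
Read S(27,25) = 55575, S(27,26) = 351.

55575, 351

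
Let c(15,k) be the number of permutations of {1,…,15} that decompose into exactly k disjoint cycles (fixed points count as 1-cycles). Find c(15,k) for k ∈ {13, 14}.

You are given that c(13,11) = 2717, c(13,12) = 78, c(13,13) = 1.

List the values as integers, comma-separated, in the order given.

5005, 105

@14  (14,12):78·13+2717→3731, (14,13):1·13+78→91, (14,14):0·13+1→1
@15  (15,13):91·14+3731→5005, (15,14):1·14+91→105
Read c(15,13) = 5005, c(15,14) = 105.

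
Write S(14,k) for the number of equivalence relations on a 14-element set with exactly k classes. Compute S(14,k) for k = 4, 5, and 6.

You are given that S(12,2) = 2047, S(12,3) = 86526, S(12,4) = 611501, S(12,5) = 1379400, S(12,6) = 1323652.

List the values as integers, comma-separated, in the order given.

10391745, 40075035, 63436373

[13] T[13,3]:3*86526+2047=261625 · T[13,4]:4*611501+86526=2532530 · T[13,5]:5*1379400+611501=7508501 · T[13,6]:6*1323652+1379400=9321312
[14] T[14,4]:4*2532530+261625=10391745 · T[14,5]:5*7508501+2532530=40075035 · T[14,6]:6*9321312+7508501=63436373
Read S(14,4) = 10391745, S(14,5) = 40075035, S(14,6) = 63436373.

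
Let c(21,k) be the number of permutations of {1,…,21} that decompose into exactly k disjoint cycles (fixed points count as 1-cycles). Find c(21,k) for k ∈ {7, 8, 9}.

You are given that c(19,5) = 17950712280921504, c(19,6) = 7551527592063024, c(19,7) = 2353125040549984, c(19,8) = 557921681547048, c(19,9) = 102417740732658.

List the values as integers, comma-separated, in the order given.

1206647803780373360, 311333643161390640, 63030812099294896

@20  (20,6):7551527592063024·19+17950712280921504→161429736530118960, (20,7):2353125040549984·19+7551527592063024→52260903362512720, (20,8):557921681547048·19+2353125040549984→12953636989943896, (20,9):102417740732658·19+557921681547048→2503858755467550
@21  (21,7):52260903362512720·20+161429736530118960→1206647803780373360, (21,8):12953636989943896·20+52260903362512720→311333643161390640, (21,9):2503858755467550·20+12953636989943896→63030812099294896
Read c(21,7) = 1206647803780373360, c(21,8) = 311333643161390640, c(21,9) = 63030812099294896.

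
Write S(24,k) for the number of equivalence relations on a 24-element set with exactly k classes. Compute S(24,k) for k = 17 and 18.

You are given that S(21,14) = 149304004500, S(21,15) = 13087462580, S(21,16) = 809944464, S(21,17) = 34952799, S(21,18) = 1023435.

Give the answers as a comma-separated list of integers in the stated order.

1610949936915, 92484925445

[22] T[22,15]:15*13087462580+149304004500=345615943200 · T[22,16]:16*809944464+13087462580=26046574004 · T[22,17]:17*34952799+809944464=1404142047 · T[22,18]:18*1023435+34952799=53374629
[23] T[23,16]:16*26046574004+345615943200=762361127264 · T[23,17]:17*1404142047+26046574004=49916988803 · T[23,18]:18*53374629+1404142047=2364885369
[24] T[24,17]:17*49916988803+762361127264=1610949936915 · T[24,18]:18*2364885369+49916988803=92484925445
Read S(24,17) = 1610949936915, S(24,18) = 92484925445.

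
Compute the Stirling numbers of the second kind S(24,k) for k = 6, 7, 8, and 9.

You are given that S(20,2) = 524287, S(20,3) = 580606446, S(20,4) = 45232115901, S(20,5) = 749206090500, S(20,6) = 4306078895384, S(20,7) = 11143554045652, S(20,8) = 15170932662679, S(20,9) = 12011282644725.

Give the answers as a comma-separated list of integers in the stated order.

6090236036084530, 31677463851804540, 82318282158320505, 120622574326072500

row 21: T[21][3]=3·580606446+524287=1742343625  T[21][4]=4·45232115901+580606446=181509070050  T[21][5]=5·749206090500+45232115901=3791262568401  T[21][6]=6·4306078895384+749206090500=26585679462804  T[21][7]=7·11143554045652+4306078895384=82310957214948  T[21][8]=8·15170932662679+11143554045652=132511015347084  T[21][9]=9·12011282644725+15170932662679=123272476465204
row 22: T[22][4]=4·181509070050+1742343625=727778623825  T[22][5]=5·3791262568401+181509070050=19137821912055  T[22][6]=6·26585679462804+3791262568401=163305339345225  T[22][7]=7·82310957214948+26585679462804=602762379967440  T[22][8]=8·132511015347084+82310957214948=1142399079991620  T[22][9]=9·123272476465204+132511015347084=1241963303533920
row 23: T[23][5]=5·19137821912055+727778623825=96416888184100  T[23][6]=6·163305339345225+19137821912055=998969857983405  T[23][7]=7·602762379967440+163305339345225=4382641999117305  T[23][8]=8·1142399079991620+602762379967440=9741955019900400  T[23][9]=9·1241963303533920+1142399079991620=12320068811796900
row 24: T[24][6]=6·998969857983405+96416888184100=6090236036084530  T[24][7]=7·4382641999117305+998969857983405=31677463851804540  T[24][8]=8·9741955019900400+4382641999117305=82318282158320505  T[24][9]=9·12320068811796900+9741955019900400=120622574326072500
Read S(24,6) = 6090236036084530, S(24,7) = 31677463851804540, S(24,8) = 82318282158320505, S(24,9) = 120622574326072500.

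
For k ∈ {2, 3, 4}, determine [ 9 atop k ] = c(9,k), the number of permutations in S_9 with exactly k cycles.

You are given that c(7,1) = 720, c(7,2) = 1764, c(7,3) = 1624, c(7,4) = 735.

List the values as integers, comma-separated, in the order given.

109584, 118124, 67284

r8: T_8,1=7×720+0=5040; T_8,2=7×1764+720=13068; T_8,3=7×1624+1764=13132; T_8,4=7×735+1624=6769
r9: T_9,2=8×13068+5040=109584; T_9,3=8×13132+13068=118124; T_9,4=8×6769+13132=67284
Read c(9,2) = 109584, c(9,3) = 118124, c(9,4) = 67284.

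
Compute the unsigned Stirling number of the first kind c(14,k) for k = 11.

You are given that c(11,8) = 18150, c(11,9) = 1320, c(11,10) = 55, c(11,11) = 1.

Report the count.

91091

[12] T[12,9]:11*1320+18150=32670 · T[12,10]:11*55+1320=1925 · T[12,11]:11*1+55=66
[13] T[13,10]:12*1925+32670=55770 · T[13,11]:12*66+1925=2717
[14] T[14,11]:13*2717+55770=91091
Read c(14,11) = 91091.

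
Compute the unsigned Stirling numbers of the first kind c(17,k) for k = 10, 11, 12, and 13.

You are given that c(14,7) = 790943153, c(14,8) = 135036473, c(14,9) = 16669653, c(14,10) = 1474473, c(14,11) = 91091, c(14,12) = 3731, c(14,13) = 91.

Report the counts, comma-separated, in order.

r15: T_15,8=14×135036473+790943153=2681453775; T_15,9=14×16669653+135036473=368411615; T_15,10=14×1474473+16669653=37312275; T_15,11=14×91091+1474473=2749747; T_15,12=14×3731+91091=143325; T_15,13=14×91+3731=5005
r16: T_16,9=15×368411615+2681453775=8207628000; T_16,10=15×37312275+368411615=928095740; T_16,11=15×2749747+37312275=78558480; T_16,12=15×143325+2749747=4899622; T_16,13=15×5005+143325=218400
r17: T_17,10=16×928095740+8207628000=23057159840; T_17,11=16×78558480+928095740=2185031420; T_17,12=16×4899622+78558480=156952432; T_17,13=16×218400+4899622=8394022
Read c(17,10) = 23057159840, c(17,11) = 2185031420, c(17,12) = 156952432, c(17,13) = 8394022.

23057159840, 2185031420, 156952432, 8394022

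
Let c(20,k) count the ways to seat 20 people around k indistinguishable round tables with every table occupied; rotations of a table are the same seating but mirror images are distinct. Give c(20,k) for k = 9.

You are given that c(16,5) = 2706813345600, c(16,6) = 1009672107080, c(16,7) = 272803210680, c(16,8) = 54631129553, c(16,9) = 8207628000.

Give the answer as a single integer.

2503858755467550

@17  (17,6):1009672107080·16+2706813345600→18861567058880, (17,7):272803210680·16+1009672107080→5374523477960, (17,8):54631129553·16+272803210680→1146901283528, (17,9):8207628000·16+54631129553→185953177553
@18  (18,7):5374523477960·17+18861567058880→110228466184200, (18,8):1146901283528·17+5374523477960→24871845297936, (18,9):185953177553·17+1146901283528→4308105301929
@19  (19,8):24871845297936·18+110228466184200→557921681547048, (19,9):4308105301929·18+24871845297936→102417740732658
@20  (20,9):102417740732658·19+557921681547048→2503858755467550
Read c(20,9) = 2503858755467550.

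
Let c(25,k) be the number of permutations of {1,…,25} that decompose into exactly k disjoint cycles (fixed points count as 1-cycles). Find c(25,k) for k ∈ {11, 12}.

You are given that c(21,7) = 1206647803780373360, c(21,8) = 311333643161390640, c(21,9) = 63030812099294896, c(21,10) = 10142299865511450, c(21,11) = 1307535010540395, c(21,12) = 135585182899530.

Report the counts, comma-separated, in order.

@22  (22,8):311333643161390640·21+1206647803780373360→7744654310169576800, (22,9):63030812099294896·21+311333643161390640→1634980697246583456, (22,10):10142299865511450·21+63030812099294896→276019109275035346, (22,11):1307535010540395·21+10142299865511450→37600535086859745, (22,12):135585182899530·21+1307535010540395→4154823851430525
@23  (23,9):1634980697246583456·22+7744654310169576800→43714229649594412832, (23,10):276019109275035346·22+1634980697246583456→7707401101297361068, (23,11):37600535086859745·22+276019109275035346→1103230881185949736, (23,12):4154823851430525·22+37600535086859745→129006659818331295
@24  (24,10):7707401101297361068·23+43714229649594412832→220984454979433717396, (24,11):1103230881185949736·23+7707401101297361068→33081711368574204996, (24,12):129006659818331295·23+1103230881185949736→4070384057007569521
@25  (25,11):33081711368574204996·24+220984454979433717396→1014945527825214637300, (25,12):4070384057007569521·24+33081711368574204996→130770928736755873500
Read c(25,11) = 1014945527825214637300, c(25,12) = 130770928736755873500.

1014945527825214637300, 130770928736755873500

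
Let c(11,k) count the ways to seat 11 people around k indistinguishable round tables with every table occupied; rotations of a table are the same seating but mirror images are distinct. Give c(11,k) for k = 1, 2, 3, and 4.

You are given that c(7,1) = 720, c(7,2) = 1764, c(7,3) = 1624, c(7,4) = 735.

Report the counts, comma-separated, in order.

3628800, 10628640, 12753576, 8409500

row 8: T[8][1]=7·720+0=5040  T[8][2]=7·1764+720=13068  T[8][3]=7·1624+1764=13132  T[8][4]=7·735+1624=6769
row 9: T[9][1]=8·5040+0=40320  T[9][2]=8·13068+5040=109584  T[9][3]=8·13132+13068=118124  T[9][4]=8·6769+13132=67284
row 10: T[10][1]=9·40320+0=362880  T[10][2]=9·109584+40320=1026576  T[10][3]=9·118124+109584=1172700  T[10][4]=9·67284+118124=723680
row 11: T[11][1]=10·362880+0=3628800  T[11][2]=10·1026576+362880=10628640  T[11][3]=10·1172700+1026576=12753576  T[11][4]=10·723680+1172700=8409500
Read c(11,1) = 3628800, c(11,2) = 10628640, c(11,3) = 12753576, c(11,4) = 8409500.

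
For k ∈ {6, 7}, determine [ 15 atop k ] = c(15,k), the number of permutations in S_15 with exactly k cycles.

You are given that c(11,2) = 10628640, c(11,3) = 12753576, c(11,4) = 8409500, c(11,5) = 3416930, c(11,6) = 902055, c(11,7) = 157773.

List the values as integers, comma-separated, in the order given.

[12] T[12,3]:11*12753576+10628640=150917976 · T[12,4]:11*8409500+12753576=105258076 · T[12,5]:11*3416930+8409500=45995730 · T[12,6]:11*902055+3416930=13339535 · T[12,7]:11*157773+902055=2637558
[13] T[13,4]:12*105258076+150917976=1414014888 · T[13,5]:12*45995730+105258076=657206836 · T[13,6]:12*13339535+45995730=206070150 · T[13,7]:12*2637558+13339535=44990231
[14] T[14,5]:13*657206836+1414014888=9957703756 · T[14,6]:13*206070150+657206836=3336118786 · T[14,7]:13*44990231+206070150=790943153
[15] T[15,6]:14*3336118786+9957703756=56663366760 · T[15,7]:14*790943153+3336118786=14409322928
Read c(15,6) = 56663366760, c(15,7) = 14409322928.

56663366760, 14409322928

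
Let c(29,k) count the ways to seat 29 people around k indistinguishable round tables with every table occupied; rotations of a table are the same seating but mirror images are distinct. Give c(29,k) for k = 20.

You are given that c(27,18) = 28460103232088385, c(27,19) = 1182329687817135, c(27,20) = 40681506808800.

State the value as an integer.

@28  (28,19):1182329687817135·27+28460103232088385→60383004803151030, (28,20):40681506808800·27+1182329687817135→2280730371654735
@29  (29,20):2280730371654735·28+60383004803151030→124243455209483610
Read c(29,20) = 124243455209483610.

124243455209483610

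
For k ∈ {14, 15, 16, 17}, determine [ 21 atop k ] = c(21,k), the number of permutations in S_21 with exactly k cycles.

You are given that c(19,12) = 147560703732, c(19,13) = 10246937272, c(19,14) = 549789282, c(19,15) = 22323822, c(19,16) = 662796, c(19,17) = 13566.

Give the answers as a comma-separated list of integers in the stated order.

756111184500, 40171771630, 1672280820, 53327946

i=20: T(20,13)=147560703732+19·10246937272=342252511900 | T(20,14)=10246937272+19·549789282=20692933630 | T(20,15)=549789282+19·22323822=973941900 | T(20,16)=22323822+19·662796=34916946 | T(20,17)=662796+19·13566=920550
i=21: T(21,14)=342252511900+20·20692933630=756111184500 | T(21,15)=20692933630+20·973941900=40171771630 | T(21,16)=973941900+20·34916946=1672280820 | T(21,17)=34916946+20·920550=53327946
Read c(21,14) = 756111184500, c(21,15) = 40171771630, c(21,16) = 1672280820, c(21,17) = 53327946.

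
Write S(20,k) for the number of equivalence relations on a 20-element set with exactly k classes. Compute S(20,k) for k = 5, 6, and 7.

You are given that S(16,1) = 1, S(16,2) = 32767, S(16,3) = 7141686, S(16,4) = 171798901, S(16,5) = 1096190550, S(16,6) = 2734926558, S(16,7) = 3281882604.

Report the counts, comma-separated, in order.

i=17: T(17,2)=1+2·32767=65535 | T(17,3)=32767+3·7141686=21457825 | T(17,4)=7141686+4·171798901=694337290 | T(17,5)=171798901+5·1096190550=5652751651 | T(17,6)=1096190550+6·2734926558=17505749898 | T(17,7)=2734926558+7·3281882604=25708104786
i=18: T(18,3)=65535+3·21457825=64439010 | T(18,4)=21457825+4·694337290=2798806985 | T(18,5)=694337290+5·5652751651=28958095545 | T(18,6)=5652751651+6·17505749898=110687251039 | T(18,7)=17505749898+7·25708104786=197462483400
i=19: T(19,4)=64439010+4·2798806985=11259666950 | T(19,5)=2798806985+5·28958095545=147589284710 | T(19,6)=28958095545+6·110687251039=693081601779 | T(19,7)=110687251039+7·197462483400=1492924634839
i=20: T(20,5)=11259666950+5·147589284710=749206090500 | T(20,6)=147589284710+6·693081601779=4306078895384 | T(20,7)=693081601779+7·1492924634839=11143554045652
Read S(20,5) = 749206090500, S(20,6) = 4306078895384, S(20,7) = 11143554045652.

749206090500, 4306078895384, 11143554045652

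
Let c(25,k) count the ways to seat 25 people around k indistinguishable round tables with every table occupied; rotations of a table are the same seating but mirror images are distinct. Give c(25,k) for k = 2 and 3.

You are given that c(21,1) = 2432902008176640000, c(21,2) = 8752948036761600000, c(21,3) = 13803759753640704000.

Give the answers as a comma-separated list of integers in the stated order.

2342787216398718566400000, 3925495373278097719296000

@22  (22,1):2432902008176640000·21+0→51090942171709440000, (22,2):8752948036761600000·21+2432902008176640000→186244810780170240000, (22,3):13803759753640704000·21+8752948036761600000→298631902863216384000
@23  (23,1):51090942171709440000·22+0→1124000727777607680000, (23,2):186244810780170240000·22+51090942171709440000→4148476779335454720000, (23,3):298631902863216384000·22+186244810780170240000→6756146673770930688000
@24  (24,1):1124000727777607680000·23+0→25852016738884976640000, (24,2):4148476779335454720000·23+1124000727777607680000→96538966652493066240000, (24,3):6756146673770930688000·23+4148476779335454720000→159539850276066860544000
@25  (25,2):96538966652493066240000·24+25852016738884976640000→2342787216398718566400000, (25,3):159539850276066860544000·24+96538966652493066240000→3925495373278097719296000
Read c(25,2) = 2342787216398718566400000, c(25,3) = 3925495373278097719296000.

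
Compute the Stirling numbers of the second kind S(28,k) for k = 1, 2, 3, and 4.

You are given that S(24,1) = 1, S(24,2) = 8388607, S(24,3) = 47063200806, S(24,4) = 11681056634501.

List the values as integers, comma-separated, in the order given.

@25  (25,1):1·1+0→1, (25,2):8388607·2+1→16777215, (25,3):47063200806·3+8388607→141197991025, (25,4):11681056634501·4+47063200806→46771289738810
@26  (26,1):1·1+0→1, (26,2):16777215·2+1→33554431, (26,3):141197991025·3+16777215→423610750290, (26,4):46771289738810·4+141197991025→187226356946265
@27  (27,1):1·1+0→1, (27,2):33554431·2+1→67108863, (27,3):423610750290·3+33554431→1270865805301, (27,4):187226356946265·4+423610750290→749329038535350
@28  (28,1):1·1+0→1, (28,2):67108863·2+1→134217727, (28,3):1270865805301·3+67108863→3812664524766, (28,4):749329038535350·4+1270865805301→2998587019946701
Read S(28,1) = 1, S(28,2) = 134217727, S(28,3) = 3812664524766, S(28,4) = 2998587019946701.

1, 134217727, 3812664524766, 2998587019946701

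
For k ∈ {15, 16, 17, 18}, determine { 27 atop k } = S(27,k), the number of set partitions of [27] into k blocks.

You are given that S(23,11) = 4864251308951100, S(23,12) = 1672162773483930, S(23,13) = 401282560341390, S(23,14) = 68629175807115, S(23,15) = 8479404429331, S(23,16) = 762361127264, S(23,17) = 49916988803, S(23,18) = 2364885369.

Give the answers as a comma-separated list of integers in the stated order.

1834634071262848260, 294063066070824960, 35569317763922670, 3270191625210510

i=24: T(24,12)=4864251308951100+12·1672162773483930=24930204590758260 | T(24,13)=1672162773483930+13·401282560341390=6888836057922000 | T(24,14)=401282560341390+14·68629175807115=1362091021641000 | T(24,15)=68629175807115+15·8479404429331=195820242247080 | T(24,16)=8479404429331+16·762361127264=20677182465555 | T(24,17)=762361127264+17·49916988803=1610949936915 | T(24,18)=49916988803+18·2364885369=92484925445
i=25: T(25,13)=24930204590758260+13·6888836057922000=114485073343744260 | T(25,14)=6888836057922000+14·1362091021641000=25958110360896000 | T(25,15)=1362091021641000+15·195820242247080=4299394655347200 | T(25,16)=195820242247080+16·20677182465555=526655161695960 | T(25,17)=20677182465555+17·1610949936915=48063331393110 | T(25,18)=1610949936915+18·92484925445=3275678594925
i=26: T(26,14)=114485073343744260+14·25958110360896000=477898618396288260 | T(26,15)=25958110360896000+15·4299394655347200=90449030191104000 | T(26,16)=4299394655347200+16·526655161695960=12725877242482560 | T(26,17)=526655161695960+17·48063331393110=1343731795378830 | T(26,18)=48063331393110+18·3275678594925=107025546101760
i=27: T(27,15)=477898618396288260+15·90449030191104000=1834634071262848260 | T(27,16)=90449030191104000+16·12725877242482560=294063066070824960 | T(27,17)=12725877242482560+17·1343731795378830=35569317763922670 | T(27,18)=1343731795378830+18·107025546101760=3270191625210510
Read S(27,15) = 1834634071262848260, S(27,16) = 294063066070824960, S(27,17) = 35569317763922670, S(27,18) = 3270191625210510.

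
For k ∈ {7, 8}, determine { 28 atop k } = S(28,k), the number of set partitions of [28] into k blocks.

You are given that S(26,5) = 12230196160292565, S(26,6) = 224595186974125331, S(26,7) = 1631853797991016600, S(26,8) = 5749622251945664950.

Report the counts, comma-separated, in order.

@27  (27,6):224595186974125331·6+12230196160292565→1359801318005044551, (27,7):1631853797991016600·7+224595186974125331→11647571772911241531, (27,8):5749622251945664950·8+1631853797991016600→47628831813556336200
@28  (28,7):11647571772911241531·7+1359801318005044551→82892803728383735268, (28,8):47628831813556336200·8+11647571772911241531→392678226281361931131
Read S(28,7) = 82892803728383735268, S(28,8) = 392678226281361931131.

82892803728383735268, 392678226281361931131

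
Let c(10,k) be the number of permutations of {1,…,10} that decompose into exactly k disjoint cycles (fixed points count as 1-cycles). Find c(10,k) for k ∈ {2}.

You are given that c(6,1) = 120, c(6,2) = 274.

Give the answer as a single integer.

r7: T_7,1=6×120+0=720; T_7,2=6×274+120=1764
r8: T_8,1=7×720+0=5040; T_8,2=7×1764+720=13068
r9: T_9,1=8×5040+0=40320; T_9,2=8×13068+5040=109584
r10: T_10,2=9×109584+40320=1026576
Read c(10,2) = 1026576.

1026576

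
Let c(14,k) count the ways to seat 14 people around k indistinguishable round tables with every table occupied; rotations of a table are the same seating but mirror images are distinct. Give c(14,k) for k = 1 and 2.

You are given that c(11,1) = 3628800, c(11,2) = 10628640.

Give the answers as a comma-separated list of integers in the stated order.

@12  (12,1):3628800·11+0→39916800, (12,2):10628640·11+3628800→120543840
@13  (13,1):39916800·12+0→479001600, (13,2):120543840·12+39916800→1486442880
@14  (14,1):479001600·13+0→6227020800, (14,2):1486442880·13+479001600→19802759040
Read c(14,1) = 6227020800, c(14,2) = 19802759040.

6227020800, 19802759040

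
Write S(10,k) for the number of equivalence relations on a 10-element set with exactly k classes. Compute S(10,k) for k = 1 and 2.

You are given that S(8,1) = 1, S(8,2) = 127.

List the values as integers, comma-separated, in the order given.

row 9: T[9][1]=1·1+0=1  T[9][2]=2·127+1=255
row 10: T[10][1]=1·1+0=1  T[10][2]=2·255+1=511
Read S(10,1) = 1, S(10,2) = 511.

1, 511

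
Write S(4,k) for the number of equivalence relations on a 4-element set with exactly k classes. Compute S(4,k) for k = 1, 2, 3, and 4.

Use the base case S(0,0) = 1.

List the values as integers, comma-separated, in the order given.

@1  (1,1):0·1+1→1
@2  (2,1):1·1+0→1, (2,2):0·2+1→1
@3  (3,1):1·1+0→1, (3,2):1·2+1→3, (3,3):0·3+1→1
@4  (4,1):1·1+0→1, (4,2):3·2+1→7, (4,3):1·3+3→6, (4,4):0·4+1→1
Read S(4,1) = 1, S(4,2) = 7, S(4,3) = 6, S(4,4) = 1.

1, 7, 6, 1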